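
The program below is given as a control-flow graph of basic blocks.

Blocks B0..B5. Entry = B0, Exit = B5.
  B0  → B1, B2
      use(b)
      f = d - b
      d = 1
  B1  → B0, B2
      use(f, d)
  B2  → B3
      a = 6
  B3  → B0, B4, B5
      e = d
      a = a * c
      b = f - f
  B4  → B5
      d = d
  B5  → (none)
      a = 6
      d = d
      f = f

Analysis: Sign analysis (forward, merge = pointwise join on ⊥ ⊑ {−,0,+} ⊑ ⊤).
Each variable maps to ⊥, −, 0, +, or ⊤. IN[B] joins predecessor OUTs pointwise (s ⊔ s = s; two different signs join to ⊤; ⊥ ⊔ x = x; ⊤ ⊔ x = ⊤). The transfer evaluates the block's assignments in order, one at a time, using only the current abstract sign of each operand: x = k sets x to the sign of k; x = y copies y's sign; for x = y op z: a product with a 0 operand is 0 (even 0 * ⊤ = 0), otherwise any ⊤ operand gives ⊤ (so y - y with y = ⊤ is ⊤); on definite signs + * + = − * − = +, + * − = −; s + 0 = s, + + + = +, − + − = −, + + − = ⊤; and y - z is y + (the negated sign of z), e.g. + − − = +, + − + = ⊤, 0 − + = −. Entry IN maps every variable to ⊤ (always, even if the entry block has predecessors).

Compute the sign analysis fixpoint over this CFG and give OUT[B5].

Answer: {a: +, b: ⊤, c: ⊤, d: +, e: +, f: ⊤}

Derivation:
Converged values:
  B0:  IN=(all ⊤)  OUT={d:+; rest ⊤}
  B1:  IN={d:+; rest ⊤}  OUT={d:+; rest ⊤}
  B2:  IN={d:+; rest ⊤}  OUT={a:+, d:+; rest ⊤}
  B3:  IN={a:+, d:+; rest ⊤}  OUT={d:+, e:+; rest ⊤}
  B4:  IN={d:+, e:+; rest ⊤}  OUT={d:+, e:+; rest ⊤}
  B5:  IN={d:+, e:+; rest ⊤}  OUT={a:+, d:+, e:+; rest ⊤}

Merge at B5: IN[B5] = OUT[B3] ⊔ OUT[B4] = {a: ⊤, b: ⊤, c: ⊤, d: +, e: +, f: ⊤}
Applying B5's transfer function to that IN value gives OUT[B5] (row B5 above).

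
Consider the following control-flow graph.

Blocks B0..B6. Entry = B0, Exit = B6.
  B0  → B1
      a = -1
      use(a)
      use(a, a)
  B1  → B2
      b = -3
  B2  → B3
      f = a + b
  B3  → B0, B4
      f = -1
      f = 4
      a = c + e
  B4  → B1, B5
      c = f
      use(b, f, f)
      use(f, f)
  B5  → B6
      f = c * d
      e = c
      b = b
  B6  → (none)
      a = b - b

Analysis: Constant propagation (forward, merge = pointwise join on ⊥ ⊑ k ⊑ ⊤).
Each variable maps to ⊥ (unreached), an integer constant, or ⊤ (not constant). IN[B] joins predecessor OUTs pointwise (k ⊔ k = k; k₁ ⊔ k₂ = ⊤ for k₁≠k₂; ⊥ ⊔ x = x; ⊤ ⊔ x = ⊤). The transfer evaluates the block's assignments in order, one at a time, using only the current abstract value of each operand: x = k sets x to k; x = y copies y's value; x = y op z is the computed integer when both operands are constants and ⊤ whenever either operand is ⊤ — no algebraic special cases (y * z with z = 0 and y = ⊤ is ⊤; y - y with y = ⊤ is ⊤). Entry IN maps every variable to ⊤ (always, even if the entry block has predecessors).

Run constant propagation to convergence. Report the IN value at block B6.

Answer: {a: ⊤, b: -3, c: 4, d: ⊤, e: 4, f: ⊤}

Trace:
Fixpoint table:
  B0: | IN=(all ⊤) | OUT={a:-1; rest ⊤}
  B1: | IN=(all ⊤) | OUT={b:-3; rest ⊤}
  B2: | IN={b:-3; rest ⊤} | OUT={b:-3; rest ⊤}
  B3: | IN={b:-3; rest ⊤} | OUT={b:-3, f:4; rest ⊤}
  B4: | IN={b:-3, f:4; rest ⊤} | OUT={b:-3, c:4, f:4; rest ⊤}
  B5: | IN={b:-3, c:4, f:4; rest ⊤} | OUT={b:-3, c:4, e:4; rest ⊤}
  B6: | IN={b:-3, c:4, e:4; rest ⊤} | OUT={a:0, b:-3, c:4, e:4; rest ⊤}

Merge at B6: IN[B6] = OUT[B5] = {a: ⊤, b: -3, c: 4, d: ⊤, e: 4, f: ⊤}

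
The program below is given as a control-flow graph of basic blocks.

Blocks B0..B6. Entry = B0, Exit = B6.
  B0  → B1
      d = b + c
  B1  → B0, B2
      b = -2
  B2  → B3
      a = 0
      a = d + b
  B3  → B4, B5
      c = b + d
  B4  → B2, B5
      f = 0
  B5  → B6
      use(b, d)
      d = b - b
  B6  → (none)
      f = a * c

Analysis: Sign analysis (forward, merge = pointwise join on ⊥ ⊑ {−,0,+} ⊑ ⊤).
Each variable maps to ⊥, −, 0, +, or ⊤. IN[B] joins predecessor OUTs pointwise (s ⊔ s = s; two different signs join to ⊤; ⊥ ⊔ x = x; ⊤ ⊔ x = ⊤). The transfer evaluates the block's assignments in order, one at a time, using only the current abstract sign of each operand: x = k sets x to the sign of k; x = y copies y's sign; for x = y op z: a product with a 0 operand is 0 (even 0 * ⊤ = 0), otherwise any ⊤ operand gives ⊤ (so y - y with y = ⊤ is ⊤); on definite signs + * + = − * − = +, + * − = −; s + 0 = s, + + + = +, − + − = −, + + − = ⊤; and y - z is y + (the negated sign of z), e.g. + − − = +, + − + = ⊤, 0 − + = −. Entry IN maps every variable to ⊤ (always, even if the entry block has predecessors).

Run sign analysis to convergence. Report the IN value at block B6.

Answer: {a: ⊤, b: -, c: ⊤, d: ⊤, e: ⊤, f: ⊤}

Derivation:
Converged values:
  B0:  IN=(all ⊤)  OUT=(all ⊤)
  B1:  IN=(all ⊤)  OUT={b:-; rest ⊤}
  B2:  IN={b:-; rest ⊤}  OUT={b:-; rest ⊤}
  B3:  IN={b:-; rest ⊤}  OUT={b:-; rest ⊤}
  B4:  IN={b:-; rest ⊤}  OUT={b:-, f:0; rest ⊤}
  B5:  IN={b:-; rest ⊤}  OUT={b:-; rest ⊤}
  B6:  IN={b:-; rest ⊤}  OUT={b:-; rest ⊤}

Merge at B6: IN[B6] = OUT[B5] = {a: ⊤, b: -, c: ⊤, d: ⊤, e: ⊤, f: ⊤}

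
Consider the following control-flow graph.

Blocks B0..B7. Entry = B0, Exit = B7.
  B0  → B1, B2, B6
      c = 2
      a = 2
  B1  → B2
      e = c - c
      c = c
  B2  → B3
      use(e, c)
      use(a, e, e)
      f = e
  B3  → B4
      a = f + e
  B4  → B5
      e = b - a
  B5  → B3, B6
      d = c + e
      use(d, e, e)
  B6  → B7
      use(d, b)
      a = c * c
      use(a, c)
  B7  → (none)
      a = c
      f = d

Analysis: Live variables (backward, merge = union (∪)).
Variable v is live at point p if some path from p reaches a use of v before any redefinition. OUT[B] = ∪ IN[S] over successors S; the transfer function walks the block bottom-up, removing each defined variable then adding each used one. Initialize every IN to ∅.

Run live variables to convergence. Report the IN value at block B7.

Converged values:
  B0:  IN={b, d, e}  OUT={a, b, c, d, e}
  B1:  IN={a, b, c}  OUT={a, b, c, e}
  B2:  IN={a, b, c, e}  OUT={b, c, e, f}
  B3:  IN={b, c, e, f}  OUT={a, b, c, f}
  B4:  IN={a, b, c, f}  OUT={b, c, e, f}
  B5:  IN={b, c, e, f}  OUT={b, c, d, e, f}
  B6:  IN={b, c, d}  OUT={c, d}
  B7:  IN={c, d}  OUT={}

B7 is the boundary node: OUT[B7] = {}
Applying B7's transfer function to that OUT value gives IN[B7] (row B7 above).

Answer: {c, d}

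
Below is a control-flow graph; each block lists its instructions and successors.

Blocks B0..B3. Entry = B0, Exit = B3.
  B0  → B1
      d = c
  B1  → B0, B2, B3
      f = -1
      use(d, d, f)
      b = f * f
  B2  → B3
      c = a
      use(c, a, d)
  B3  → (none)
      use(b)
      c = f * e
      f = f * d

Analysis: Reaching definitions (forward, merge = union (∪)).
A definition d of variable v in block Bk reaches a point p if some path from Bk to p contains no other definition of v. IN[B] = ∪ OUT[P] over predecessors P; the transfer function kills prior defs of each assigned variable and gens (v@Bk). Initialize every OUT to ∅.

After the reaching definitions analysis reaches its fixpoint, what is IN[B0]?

Converged values:
  B0: | IN={b@B1, d@B0, f@B1} | OUT={b@B1, d@B0, f@B1}
  B1: | IN={b@B1, d@B0, f@B1} | OUT={b@B1, d@B0, f@B1}
  B2: | IN={b@B1, d@B0, f@B1} | OUT={b@B1, c@B2, d@B0, f@B1}
  B3: | IN={b@B1, c@B2, d@B0, f@B1} | OUT={b@B1, c@B3, d@B0, f@B3}

Merge at B0 (entry node, so the boundary value {} is joined with the incoming edge(s)): IN[B0] = {} ⊔ OUT[B1] = {b@B1, d@B0, f@B1}

Answer: {b@B1, d@B0, f@B1}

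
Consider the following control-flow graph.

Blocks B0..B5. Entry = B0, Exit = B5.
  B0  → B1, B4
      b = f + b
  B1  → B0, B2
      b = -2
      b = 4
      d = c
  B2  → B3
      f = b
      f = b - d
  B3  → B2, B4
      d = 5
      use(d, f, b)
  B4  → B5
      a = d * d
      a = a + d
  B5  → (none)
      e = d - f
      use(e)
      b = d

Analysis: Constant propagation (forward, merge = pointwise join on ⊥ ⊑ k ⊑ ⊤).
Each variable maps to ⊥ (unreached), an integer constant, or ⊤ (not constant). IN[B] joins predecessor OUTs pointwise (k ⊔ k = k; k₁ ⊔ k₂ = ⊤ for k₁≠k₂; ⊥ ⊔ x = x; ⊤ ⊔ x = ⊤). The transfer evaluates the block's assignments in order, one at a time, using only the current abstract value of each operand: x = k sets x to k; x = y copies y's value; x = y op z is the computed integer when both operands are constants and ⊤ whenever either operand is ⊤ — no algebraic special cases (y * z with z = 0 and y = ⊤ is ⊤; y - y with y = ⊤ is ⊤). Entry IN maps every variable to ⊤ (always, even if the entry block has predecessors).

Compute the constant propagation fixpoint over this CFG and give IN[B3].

Per-block solution:
  B0:  IN=(all ⊤)  OUT=(all ⊤)
  B1:  IN=(all ⊤)  OUT={b:4; rest ⊤}
  B2:  IN={b:4; rest ⊤}  OUT={b:4; rest ⊤}
  B3:  IN={b:4; rest ⊤}  OUT={b:4, d:5; rest ⊤}
  B4:  IN=(all ⊤)  OUT=(all ⊤)
  B5:  IN=(all ⊤)  OUT=(all ⊤)

Merge at B3: IN[B3] = OUT[B2] = {a: ⊤, b: 4, c: ⊤, d: ⊤, e: ⊤, f: ⊤}

Answer: {a: ⊤, b: 4, c: ⊤, d: ⊤, e: ⊤, f: ⊤}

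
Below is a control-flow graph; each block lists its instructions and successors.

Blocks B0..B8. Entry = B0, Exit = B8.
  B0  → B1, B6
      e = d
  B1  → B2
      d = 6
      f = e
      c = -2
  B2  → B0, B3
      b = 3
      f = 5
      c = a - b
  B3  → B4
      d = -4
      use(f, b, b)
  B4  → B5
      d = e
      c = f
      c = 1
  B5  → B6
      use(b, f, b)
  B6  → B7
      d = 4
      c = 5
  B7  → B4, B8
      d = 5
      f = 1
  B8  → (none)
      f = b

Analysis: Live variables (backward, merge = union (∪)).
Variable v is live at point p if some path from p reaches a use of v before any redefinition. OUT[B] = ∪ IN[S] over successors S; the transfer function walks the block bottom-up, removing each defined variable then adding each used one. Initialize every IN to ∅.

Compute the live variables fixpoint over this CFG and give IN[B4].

Fixpoint table:
  B0:   IN={a, b, d}   OUT={a, b, e}
  B1:   IN={a, e}   OUT={a, d, e}
  B2:   IN={a, d, e}   OUT={a, b, d, e, f}
  B3:   IN={b, e, f}   OUT={b, e, f}
  B4:   IN={b, e, f}   OUT={b, e, f}
  B5:   IN={b, e, f}   OUT={b, e}
  B6:   IN={b, e}   OUT={b, e}
  B7:   IN={b, e}   OUT={b, e, f}
  B8:   IN={b}   OUT={}

Merge at B4: OUT[B4] = IN[B5] = {b, e, f}
Applying B4's transfer function to that OUT value gives IN[B4] (row B4 above).

Answer: {b, e, f}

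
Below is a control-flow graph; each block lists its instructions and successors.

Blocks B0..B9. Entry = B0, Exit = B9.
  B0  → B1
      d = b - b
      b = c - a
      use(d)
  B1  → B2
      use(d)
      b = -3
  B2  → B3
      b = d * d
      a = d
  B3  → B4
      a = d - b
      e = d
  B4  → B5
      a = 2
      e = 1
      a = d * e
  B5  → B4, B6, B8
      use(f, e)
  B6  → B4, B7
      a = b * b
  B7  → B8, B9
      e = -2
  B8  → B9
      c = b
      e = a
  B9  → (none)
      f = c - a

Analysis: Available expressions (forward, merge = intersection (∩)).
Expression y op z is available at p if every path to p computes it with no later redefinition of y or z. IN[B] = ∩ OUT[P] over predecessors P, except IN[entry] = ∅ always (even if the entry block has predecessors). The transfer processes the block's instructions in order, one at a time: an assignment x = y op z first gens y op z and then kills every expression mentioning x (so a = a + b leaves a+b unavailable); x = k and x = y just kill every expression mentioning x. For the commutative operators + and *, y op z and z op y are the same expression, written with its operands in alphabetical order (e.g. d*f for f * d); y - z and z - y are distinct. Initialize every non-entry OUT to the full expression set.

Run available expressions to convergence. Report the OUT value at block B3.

Per-block solution:
  B0: | IN={} | OUT={c-a}
  B1: | IN={c-a} | OUT={c-a}
  B2: | IN={c-a} | OUT={d*d}
  B3: | IN={d*d} | OUT={d*d, d-b}
  B4: | IN={d*d, d-b} | OUT={d*d, d*e, d-b}
  B5: | IN={d*d, d*e, d-b} | OUT={d*d, d*e, d-b}
  B6: | IN={d*d, d*e, d-b} | OUT={b*b, d*d, d*e, d-b}
  B7: | IN={b*b, d*d, d*e, d-b} | OUT={b*b, d*d, d-b}
  B8: | IN={d*d, d-b} | OUT={d*d, d-b}
  B9: | IN={d*d, d-b} | OUT={c-a, d*d, d-b}

Merge at B3: IN[B3] = OUT[B2] = {d*d}
Applying B3's transfer function to that IN value gives OUT[B3] (row B3 above).

Answer: {d*d, d-b}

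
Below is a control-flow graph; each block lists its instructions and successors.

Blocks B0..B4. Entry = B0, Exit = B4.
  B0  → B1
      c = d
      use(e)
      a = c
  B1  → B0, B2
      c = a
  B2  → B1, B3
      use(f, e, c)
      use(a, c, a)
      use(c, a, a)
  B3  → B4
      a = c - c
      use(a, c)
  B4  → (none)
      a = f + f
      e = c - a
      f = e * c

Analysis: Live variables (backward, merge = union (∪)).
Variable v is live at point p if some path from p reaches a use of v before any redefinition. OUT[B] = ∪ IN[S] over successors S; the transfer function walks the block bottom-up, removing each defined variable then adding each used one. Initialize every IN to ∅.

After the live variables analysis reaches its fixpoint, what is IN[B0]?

Fixpoint table:
  B0: | IN={d, e, f} | OUT={a, d, e, f}
  B1: | IN={a, d, e, f} | OUT={a, c, d, e, f}
  B2: | IN={a, c, d, e, f} | OUT={a, c, d, e, f}
  B3: | IN={c, f} | OUT={c, f}
  B4: | IN={c, f} | OUT={}

Merge at B0: OUT[B0] = IN[B1] = {a, d, e, f}
Applying B0's transfer function to that OUT value gives IN[B0] (row B0 above).

Answer: {d, e, f}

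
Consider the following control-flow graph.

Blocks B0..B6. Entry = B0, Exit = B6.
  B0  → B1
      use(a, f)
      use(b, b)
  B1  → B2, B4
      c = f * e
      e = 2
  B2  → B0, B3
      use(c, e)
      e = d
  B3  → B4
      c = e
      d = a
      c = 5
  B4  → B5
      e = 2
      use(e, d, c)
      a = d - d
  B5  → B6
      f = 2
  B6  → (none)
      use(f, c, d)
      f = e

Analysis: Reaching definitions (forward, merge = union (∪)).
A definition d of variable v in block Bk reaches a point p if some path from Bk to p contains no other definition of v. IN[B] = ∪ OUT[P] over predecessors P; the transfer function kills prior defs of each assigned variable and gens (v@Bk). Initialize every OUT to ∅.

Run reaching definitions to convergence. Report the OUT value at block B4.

Fixpoint table:
  B0:   IN={c@B1, e@B2}   OUT={c@B1, e@B2}
  B1:   IN={c@B1, e@B2}   OUT={c@B1, e@B1}
  B2:   IN={c@B1, e@B1}   OUT={c@B1, e@B2}
  B3:   IN={c@B1, e@B2}   OUT={c@B3, d@B3, e@B2}
  B4:   IN={c@B1, c@B3, d@B3, e@B1, e@B2}   OUT={a@B4, c@B1, c@B3, d@B3, e@B4}
  B5:   IN={a@B4, c@B1, c@B3, d@B3, e@B4}   OUT={a@B4, c@B1, c@B3, d@B3, e@B4, f@B5}
  B6:   IN={a@B4, c@B1, c@B3, d@B3, e@B4, f@B5}   OUT={a@B4, c@B1, c@B3, d@B3, e@B4, f@B6}

Merge at B4: IN[B4] = OUT[B1] ⊔ OUT[B3] = {c@B1, c@B3, d@B3, e@B1, e@B2}
Applying B4's transfer function to that IN value gives OUT[B4] (row B4 above).

Answer: {a@B4, c@B1, c@B3, d@B3, e@B4}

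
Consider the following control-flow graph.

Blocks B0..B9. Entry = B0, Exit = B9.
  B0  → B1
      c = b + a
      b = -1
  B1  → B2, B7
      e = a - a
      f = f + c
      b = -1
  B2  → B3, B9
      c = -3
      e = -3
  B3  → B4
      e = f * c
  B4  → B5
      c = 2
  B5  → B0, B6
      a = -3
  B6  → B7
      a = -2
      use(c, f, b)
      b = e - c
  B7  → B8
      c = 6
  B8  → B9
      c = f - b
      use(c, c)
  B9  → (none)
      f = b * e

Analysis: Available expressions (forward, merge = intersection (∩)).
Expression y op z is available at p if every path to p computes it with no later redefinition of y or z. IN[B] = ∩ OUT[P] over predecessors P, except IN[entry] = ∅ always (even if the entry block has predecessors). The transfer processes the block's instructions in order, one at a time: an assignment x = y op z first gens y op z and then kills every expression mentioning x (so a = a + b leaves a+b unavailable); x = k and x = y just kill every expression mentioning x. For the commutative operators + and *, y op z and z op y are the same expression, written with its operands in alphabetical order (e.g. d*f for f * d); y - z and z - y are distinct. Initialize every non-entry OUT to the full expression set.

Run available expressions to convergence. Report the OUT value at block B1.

Answer: {a-a}

Trace:
Per-block solution:
  B0: | IN={} | OUT={}
  B1: | IN={} | OUT={a-a}
  B2: | IN={a-a} | OUT={a-a}
  B3: | IN={a-a} | OUT={a-a, c*f}
  B4: | IN={a-a, c*f} | OUT={a-a}
  B5: | IN={a-a} | OUT={}
  B6: | IN={} | OUT={e-c}
  B7: | IN={} | OUT={}
  B8: | IN={} | OUT={f-b}
  B9: | IN={} | OUT={b*e}

Merge at B1: IN[B1] = OUT[B0] = {}
Applying B1's transfer function to that IN value gives OUT[B1] (row B1 above).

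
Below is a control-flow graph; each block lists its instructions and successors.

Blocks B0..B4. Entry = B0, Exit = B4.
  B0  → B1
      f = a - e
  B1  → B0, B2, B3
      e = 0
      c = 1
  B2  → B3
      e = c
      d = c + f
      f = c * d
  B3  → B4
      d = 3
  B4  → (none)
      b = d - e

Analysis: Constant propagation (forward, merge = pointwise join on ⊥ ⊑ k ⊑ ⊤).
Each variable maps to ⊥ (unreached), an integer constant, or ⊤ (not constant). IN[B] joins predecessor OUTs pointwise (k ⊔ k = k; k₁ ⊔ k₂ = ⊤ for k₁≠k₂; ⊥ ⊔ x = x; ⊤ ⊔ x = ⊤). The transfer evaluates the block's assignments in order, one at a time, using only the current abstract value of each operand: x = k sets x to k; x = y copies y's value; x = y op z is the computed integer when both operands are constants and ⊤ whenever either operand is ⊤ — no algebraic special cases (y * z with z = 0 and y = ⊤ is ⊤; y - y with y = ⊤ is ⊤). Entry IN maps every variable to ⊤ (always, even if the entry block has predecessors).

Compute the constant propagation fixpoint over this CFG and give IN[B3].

Converged values:
  B0:  IN=(all ⊤)  OUT=(all ⊤)
  B1:  IN=(all ⊤)  OUT={c:1, e:0; rest ⊤}
  B2:  IN={c:1, e:0; rest ⊤}  OUT={c:1, e:1; rest ⊤}
  B3:  IN={c:1; rest ⊤}  OUT={c:1, d:3; rest ⊤}
  B4:  IN={c:1, d:3; rest ⊤}  OUT={c:1, d:3; rest ⊤}

Merge at B3: IN[B3] = OUT[B1] ⊔ OUT[B2] = {a: ⊤, b: ⊤, c: 1, d: ⊤, e: ⊤, f: ⊤}

Answer: {a: ⊤, b: ⊤, c: 1, d: ⊤, e: ⊤, f: ⊤}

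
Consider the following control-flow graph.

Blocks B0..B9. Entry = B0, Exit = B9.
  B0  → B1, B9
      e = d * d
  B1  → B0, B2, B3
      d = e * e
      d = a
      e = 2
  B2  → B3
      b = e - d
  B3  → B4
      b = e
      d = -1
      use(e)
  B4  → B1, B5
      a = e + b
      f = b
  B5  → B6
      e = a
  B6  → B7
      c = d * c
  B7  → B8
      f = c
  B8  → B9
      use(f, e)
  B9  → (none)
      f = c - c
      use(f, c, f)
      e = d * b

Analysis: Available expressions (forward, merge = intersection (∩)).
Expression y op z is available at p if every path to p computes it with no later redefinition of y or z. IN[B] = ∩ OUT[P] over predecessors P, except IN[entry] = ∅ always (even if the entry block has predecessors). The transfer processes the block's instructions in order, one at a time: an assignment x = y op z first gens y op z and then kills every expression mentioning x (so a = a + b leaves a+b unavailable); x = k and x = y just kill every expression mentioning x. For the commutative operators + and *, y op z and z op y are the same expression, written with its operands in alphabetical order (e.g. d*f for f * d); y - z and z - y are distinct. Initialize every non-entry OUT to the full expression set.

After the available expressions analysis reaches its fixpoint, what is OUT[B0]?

Answer: {d*d}

Trace:
Fixpoint table:
  B0:   IN={}   OUT={d*d}
  B1:   IN={}   OUT={}
  B2:   IN={}   OUT={e-d}
  B3:   IN={}   OUT={}
  B4:   IN={}   OUT={b+e}
  B5:   IN={b+e}   OUT={}
  B6:   IN={}   OUT={}
  B7:   IN={}   OUT={}
  B8:   IN={}   OUT={}
  B9:   IN={}   OUT={b*d, c-c}

Merge at B0 (entry node, so the boundary value {} is joined with the incoming edge(s)): IN[B0] = {} ∩ OUT[B1] = {}
Applying B0's transfer function to that IN value gives OUT[B0] (row B0 above).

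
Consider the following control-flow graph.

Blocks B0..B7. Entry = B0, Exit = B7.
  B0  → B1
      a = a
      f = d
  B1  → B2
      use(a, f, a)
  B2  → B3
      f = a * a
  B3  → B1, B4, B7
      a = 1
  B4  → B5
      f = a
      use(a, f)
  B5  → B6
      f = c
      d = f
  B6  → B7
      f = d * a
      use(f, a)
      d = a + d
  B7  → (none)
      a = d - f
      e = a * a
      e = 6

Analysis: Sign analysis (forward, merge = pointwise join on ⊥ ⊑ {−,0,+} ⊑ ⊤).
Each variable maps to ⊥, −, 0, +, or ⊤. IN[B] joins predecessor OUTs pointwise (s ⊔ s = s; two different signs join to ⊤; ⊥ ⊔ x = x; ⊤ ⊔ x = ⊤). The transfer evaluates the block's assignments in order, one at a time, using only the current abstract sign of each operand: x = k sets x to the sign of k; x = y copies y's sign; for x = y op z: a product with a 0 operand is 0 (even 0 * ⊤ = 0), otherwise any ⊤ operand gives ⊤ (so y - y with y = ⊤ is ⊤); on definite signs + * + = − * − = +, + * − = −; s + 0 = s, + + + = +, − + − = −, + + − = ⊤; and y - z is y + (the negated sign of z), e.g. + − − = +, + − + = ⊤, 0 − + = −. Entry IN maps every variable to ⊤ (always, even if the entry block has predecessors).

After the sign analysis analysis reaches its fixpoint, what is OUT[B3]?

Converged values:
  B0: | IN=(all ⊤) | OUT=(all ⊤)
  B1: | IN=(all ⊤) | OUT=(all ⊤)
  B2: | IN=(all ⊤) | OUT=(all ⊤)
  B3: | IN=(all ⊤) | OUT={a:+; rest ⊤}
  B4: | IN={a:+; rest ⊤} | OUT={a:+, f:+; rest ⊤}
  B5: | IN={a:+, f:+; rest ⊤} | OUT={a:+; rest ⊤}
  B6: | IN={a:+; rest ⊤} | OUT={a:+; rest ⊤}
  B7: | IN={a:+; rest ⊤} | OUT={e:+; rest ⊤}

Merge at B3: IN[B3] = OUT[B2] = {a: ⊤, b: ⊤, c: ⊤, d: ⊤, e: ⊤, f: ⊤}
Applying B3's transfer function to that IN value gives OUT[B3] (row B3 above).

Answer: {a: +, b: ⊤, c: ⊤, d: ⊤, e: ⊤, f: ⊤}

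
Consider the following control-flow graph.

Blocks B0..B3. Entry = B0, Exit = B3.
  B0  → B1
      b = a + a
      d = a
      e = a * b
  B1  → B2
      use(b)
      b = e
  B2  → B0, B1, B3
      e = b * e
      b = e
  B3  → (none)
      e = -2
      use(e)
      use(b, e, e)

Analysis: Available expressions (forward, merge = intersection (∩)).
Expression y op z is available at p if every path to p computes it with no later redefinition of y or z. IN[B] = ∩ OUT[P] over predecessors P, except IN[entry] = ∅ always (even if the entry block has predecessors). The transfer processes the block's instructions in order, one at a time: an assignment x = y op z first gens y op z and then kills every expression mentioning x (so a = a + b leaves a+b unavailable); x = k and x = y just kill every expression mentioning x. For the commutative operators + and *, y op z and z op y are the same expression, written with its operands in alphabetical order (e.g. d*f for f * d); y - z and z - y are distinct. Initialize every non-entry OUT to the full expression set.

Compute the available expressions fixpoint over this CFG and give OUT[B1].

Fixpoint table:
  B0: | IN={} | OUT={a*b, a+a}
  B1: | IN={a+a} | OUT={a+a}
  B2: | IN={a+a} | OUT={a+a}
  B3: | IN={a+a} | OUT={a+a}

Merge at B1: IN[B1] = OUT[B0] ∩ OUT[B2] = {a+a}
Applying B1's transfer function to that IN value gives OUT[B1] (row B1 above).

Answer: {a+a}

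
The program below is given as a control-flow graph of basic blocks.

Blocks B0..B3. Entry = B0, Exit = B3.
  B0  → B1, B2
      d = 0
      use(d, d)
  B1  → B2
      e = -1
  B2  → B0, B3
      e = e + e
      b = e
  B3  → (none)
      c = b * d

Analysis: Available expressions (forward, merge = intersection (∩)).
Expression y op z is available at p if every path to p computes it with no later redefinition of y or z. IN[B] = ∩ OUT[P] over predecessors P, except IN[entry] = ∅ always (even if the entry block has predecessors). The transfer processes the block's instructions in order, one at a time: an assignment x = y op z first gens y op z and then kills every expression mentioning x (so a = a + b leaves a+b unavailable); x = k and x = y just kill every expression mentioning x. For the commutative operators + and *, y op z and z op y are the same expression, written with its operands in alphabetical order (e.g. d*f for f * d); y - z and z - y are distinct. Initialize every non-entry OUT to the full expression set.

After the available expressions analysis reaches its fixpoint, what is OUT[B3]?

Answer: {b*d}

Derivation:
Per-block solution:
  B0:  IN={}  OUT={}
  B1:  IN={}  OUT={}
  B2:  IN={}  OUT={}
  B3:  IN={}  OUT={b*d}

Merge at B3: IN[B3] = OUT[B2] = {}
Applying B3's transfer function to that IN value gives OUT[B3] (row B3 above).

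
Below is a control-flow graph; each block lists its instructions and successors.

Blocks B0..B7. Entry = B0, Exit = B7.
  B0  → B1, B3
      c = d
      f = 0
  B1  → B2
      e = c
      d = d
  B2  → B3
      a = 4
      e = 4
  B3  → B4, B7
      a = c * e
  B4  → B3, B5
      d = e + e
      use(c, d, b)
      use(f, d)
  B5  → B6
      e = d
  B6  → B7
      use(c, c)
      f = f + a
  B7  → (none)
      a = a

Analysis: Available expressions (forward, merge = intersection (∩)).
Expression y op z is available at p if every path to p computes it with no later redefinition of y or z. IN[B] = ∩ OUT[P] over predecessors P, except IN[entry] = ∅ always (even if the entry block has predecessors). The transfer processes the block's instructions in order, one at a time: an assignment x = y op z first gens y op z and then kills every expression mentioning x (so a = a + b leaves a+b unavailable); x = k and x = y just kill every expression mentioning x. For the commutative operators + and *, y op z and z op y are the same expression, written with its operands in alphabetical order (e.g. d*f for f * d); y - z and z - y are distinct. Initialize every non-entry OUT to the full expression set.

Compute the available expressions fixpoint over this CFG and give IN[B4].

Fixpoint table:
  B0:   IN={}   OUT={}
  B1:   IN={}   OUT={}
  B2:   IN={}   OUT={}
  B3:   IN={}   OUT={c*e}
  B4:   IN={c*e}   OUT={c*e, e+e}
  B5:   IN={c*e, e+e}   OUT={}
  B6:   IN={}   OUT={}
  B7:   IN={}   OUT={}

Merge at B4: IN[B4] = OUT[B3] = {c*e}

Answer: {c*e}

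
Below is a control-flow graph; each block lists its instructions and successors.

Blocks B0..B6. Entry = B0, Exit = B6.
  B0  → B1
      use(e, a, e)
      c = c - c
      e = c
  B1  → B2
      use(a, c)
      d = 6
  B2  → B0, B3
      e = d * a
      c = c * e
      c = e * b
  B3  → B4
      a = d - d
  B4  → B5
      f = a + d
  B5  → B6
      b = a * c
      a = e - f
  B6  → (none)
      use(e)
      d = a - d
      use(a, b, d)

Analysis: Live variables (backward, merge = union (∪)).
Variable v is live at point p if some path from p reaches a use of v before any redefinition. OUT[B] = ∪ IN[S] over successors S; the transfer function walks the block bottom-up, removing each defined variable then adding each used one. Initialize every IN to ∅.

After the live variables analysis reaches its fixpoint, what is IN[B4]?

Converged values:
  B0:   IN={a, b, c, e}   OUT={a, b, c}
  B1:   IN={a, b, c}   OUT={a, b, c, d}
  B2:   IN={a, b, c, d}   OUT={a, b, c, d, e}
  B3:   IN={c, d, e}   OUT={a, c, d, e}
  B4:   IN={a, c, d, e}   OUT={a, c, d, e, f}
  B5:   IN={a, c, d, e, f}   OUT={a, b, d, e}
  B6:   IN={a, b, d, e}   OUT={}

Merge at B4: OUT[B4] = IN[B5] = {a, c, d, e, f}
Applying B4's transfer function to that OUT value gives IN[B4] (row B4 above).

Answer: {a, c, d, e}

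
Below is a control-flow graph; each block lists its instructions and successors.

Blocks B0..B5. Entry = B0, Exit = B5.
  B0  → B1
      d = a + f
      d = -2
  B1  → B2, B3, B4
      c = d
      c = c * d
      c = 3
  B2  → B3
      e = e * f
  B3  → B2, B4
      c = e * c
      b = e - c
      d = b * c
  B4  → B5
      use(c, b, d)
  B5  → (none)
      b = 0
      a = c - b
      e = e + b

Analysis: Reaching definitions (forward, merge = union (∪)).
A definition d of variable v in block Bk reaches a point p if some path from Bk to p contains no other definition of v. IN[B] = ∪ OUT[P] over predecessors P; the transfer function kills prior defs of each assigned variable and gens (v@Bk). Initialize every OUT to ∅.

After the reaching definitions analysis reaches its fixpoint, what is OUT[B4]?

Per-block solution:
  B0: | IN={} | OUT={d@B0}
  B1: | IN={d@B0} | OUT={c@B1, d@B0}
  B2: | IN={b@B3, c@B1, c@B3, d@B0, d@B3, e@B2} | OUT={b@B3, c@B1, c@B3, d@B0, d@B3, e@B2}
  B3: | IN={b@B3, c@B1, c@B3, d@B0, d@B3, e@B2} | OUT={b@B3, c@B3, d@B3, e@B2}
  B4: | IN={b@B3, c@B1, c@B3, d@B0, d@B3, e@B2} | OUT={b@B3, c@B1, c@B3, d@B0, d@B3, e@B2}
  B5: | IN={b@B3, c@B1, c@B3, d@B0, d@B3, e@B2} | OUT={a@B5, b@B5, c@B1, c@B3, d@B0, d@B3, e@B5}

Merge at B4: IN[B4] = OUT[B1] ⊔ OUT[B3] = {b@B3, c@B1, c@B3, d@B0, d@B3, e@B2}
Applying B4's transfer function to that IN value gives OUT[B4] (row B4 above).

Answer: {b@B3, c@B1, c@B3, d@B0, d@B3, e@B2}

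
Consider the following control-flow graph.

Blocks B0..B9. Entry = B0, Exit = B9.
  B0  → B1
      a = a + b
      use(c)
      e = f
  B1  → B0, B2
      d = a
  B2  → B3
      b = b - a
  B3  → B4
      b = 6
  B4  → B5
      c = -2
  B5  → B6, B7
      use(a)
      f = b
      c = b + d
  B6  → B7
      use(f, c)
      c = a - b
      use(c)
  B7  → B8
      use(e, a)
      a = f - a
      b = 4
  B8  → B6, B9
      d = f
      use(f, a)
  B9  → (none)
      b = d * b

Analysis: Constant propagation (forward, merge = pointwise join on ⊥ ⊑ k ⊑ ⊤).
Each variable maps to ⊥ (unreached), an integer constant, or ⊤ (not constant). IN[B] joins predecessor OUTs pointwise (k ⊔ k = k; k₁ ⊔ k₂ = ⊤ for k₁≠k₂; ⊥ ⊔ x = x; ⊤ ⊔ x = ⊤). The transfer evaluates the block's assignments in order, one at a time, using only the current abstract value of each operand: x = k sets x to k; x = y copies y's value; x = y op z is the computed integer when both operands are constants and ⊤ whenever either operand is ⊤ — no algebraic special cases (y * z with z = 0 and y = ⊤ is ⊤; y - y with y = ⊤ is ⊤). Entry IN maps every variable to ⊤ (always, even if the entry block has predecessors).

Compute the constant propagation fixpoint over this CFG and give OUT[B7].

Answer: {a: ⊤, b: 4, c: ⊤, d: ⊤, e: ⊤, f: 6}

Working:
Per-block solution:
  B0: | IN=(all ⊤) | OUT=(all ⊤)
  B1: | IN=(all ⊤) | OUT=(all ⊤)
  B2: | IN=(all ⊤) | OUT=(all ⊤)
  B3: | IN=(all ⊤) | OUT={b:6; rest ⊤}
  B4: | IN={b:6; rest ⊤} | OUT={b:6, c:-2; rest ⊤}
  B5: | IN={b:6, c:-2; rest ⊤} | OUT={b:6, f:6; rest ⊤}
  B6: | IN={f:6; rest ⊤} | OUT={f:6; rest ⊤}
  B7: | IN={f:6; rest ⊤} | OUT={b:4, f:6; rest ⊤}
  B8: | IN={b:4, f:6; rest ⊤} | OUT={b:4, d:6, f:6; rest ⊤}
  B9: | IN={b:4, d:6, f:6; rest ⊤} | OUT={b:24, d:6, f:6; rest ⊤}

Merge at B7: IN[B7] = OUT[B5] ⊔ OUT[B6] = {a: ⊤, b: ⊤, c: ⊤, d: ⊤, e: ⊤, f: 6}
Applying B7's transfer function to that IN value gives OUT[B7] (row B7 above).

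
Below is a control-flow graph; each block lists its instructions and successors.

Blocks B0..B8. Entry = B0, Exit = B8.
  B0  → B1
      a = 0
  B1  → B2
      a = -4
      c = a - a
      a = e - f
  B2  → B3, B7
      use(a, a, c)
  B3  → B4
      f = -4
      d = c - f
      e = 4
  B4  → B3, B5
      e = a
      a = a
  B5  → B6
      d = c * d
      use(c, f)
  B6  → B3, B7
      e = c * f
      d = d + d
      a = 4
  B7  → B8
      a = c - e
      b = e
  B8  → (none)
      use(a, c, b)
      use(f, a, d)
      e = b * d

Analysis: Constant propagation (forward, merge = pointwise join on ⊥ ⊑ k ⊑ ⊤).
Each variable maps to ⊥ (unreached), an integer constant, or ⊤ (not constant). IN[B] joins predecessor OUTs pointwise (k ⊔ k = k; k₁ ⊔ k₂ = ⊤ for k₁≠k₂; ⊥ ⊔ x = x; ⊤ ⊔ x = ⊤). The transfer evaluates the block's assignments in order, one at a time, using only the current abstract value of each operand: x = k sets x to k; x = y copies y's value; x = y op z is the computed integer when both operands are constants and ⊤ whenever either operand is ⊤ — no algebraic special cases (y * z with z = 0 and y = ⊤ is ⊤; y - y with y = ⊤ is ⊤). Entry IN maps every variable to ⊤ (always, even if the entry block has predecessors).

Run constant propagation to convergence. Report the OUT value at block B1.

Fixpoint table:
  B0:  IN=(all ⊤)  OUT={a:0; rest ⊤}
  B1:  IN={a:0; rest ⊤}  OUT={c:0; rest ⊤}
  B2:  IN={c:0; rest ⊤}  OUT={c:0; rest ⊤}
  B3:  IN={c:0; rest ⊤}  OUT={c:0, d:4, e:4, f:-4; rest ⊤}
  B4:  IN={c:0, d:4, e:4, f:-4; rest ⊤}  OUT={c:0, d:4, f:-4; rest ⊤}
  B5:  IN={c:0, d:4, f:-4; rest ⊤}  OUT={c:0, d:0, f:-4; rest ⊤}
  B6:  IN={c:0, d:0, f:-4; rest ⊤}  OUT={a:4, c:0, d:0, e:0, f:-4; rest ⊤}
  B7:  IN={c:0; rest ⊤}  OUT={c:0; rest ⊤}
  B8:  IN={c:0; rest ⊤}  OUT={c:0; rest ⊤}

Merge at B1: IN[B1] = OUT[B0] = {a: 0, b: ⊤, c: ⊤, d: ⊤, e: ⊤, f: ⊤}
Applying B1's transfer function to that IN value gives OUT[B1] (row B1 above).

Answer: {a: ⊤, b: ⊤, c: 0, d: ⊤, e: ⊤, f: ⊤}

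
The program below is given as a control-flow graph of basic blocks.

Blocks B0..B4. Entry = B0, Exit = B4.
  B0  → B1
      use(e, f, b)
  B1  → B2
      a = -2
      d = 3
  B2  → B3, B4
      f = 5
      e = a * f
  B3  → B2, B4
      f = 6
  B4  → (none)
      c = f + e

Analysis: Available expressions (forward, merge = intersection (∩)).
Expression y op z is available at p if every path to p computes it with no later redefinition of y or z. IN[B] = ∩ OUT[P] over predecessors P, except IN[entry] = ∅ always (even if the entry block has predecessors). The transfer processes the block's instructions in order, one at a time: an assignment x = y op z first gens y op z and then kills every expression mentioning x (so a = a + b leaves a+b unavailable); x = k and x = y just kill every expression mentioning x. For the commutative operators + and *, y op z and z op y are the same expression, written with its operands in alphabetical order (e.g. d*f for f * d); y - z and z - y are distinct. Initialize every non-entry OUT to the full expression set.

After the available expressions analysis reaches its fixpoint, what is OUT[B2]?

Answer: {a*f}

Trace:
Converged values:
  B0:   IN={}   OUT={}
  B1:   IN={}   OUT={}
  B2:   IN={}   OUT={a*f}
  B3:   IN={a*f}   OUT={}
  B4:   IN={}   OUT={e+f}

Merge at B2: IN[B2] = OUT[B1] ∩ OUT[B3] = {}
Applying B2's transfer function to that IN value gives OUT[B2] (row B2 above).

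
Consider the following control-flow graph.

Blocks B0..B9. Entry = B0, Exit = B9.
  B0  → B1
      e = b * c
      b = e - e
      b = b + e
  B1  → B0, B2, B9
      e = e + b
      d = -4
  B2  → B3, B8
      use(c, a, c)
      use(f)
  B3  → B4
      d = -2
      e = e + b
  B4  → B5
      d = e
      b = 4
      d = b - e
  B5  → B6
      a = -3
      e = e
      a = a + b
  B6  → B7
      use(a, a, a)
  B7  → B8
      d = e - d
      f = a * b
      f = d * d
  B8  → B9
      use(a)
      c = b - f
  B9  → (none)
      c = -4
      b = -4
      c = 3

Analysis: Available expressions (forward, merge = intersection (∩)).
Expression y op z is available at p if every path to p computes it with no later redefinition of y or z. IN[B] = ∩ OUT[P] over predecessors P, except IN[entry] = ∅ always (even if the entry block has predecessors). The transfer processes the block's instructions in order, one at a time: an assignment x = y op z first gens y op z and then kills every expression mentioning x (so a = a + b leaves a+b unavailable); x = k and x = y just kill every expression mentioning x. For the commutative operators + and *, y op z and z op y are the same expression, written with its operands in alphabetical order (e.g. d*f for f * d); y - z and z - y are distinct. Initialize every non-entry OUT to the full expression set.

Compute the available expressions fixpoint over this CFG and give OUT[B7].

Answer: {a*b, d*d}

Working:
Fixpoint table:
  B0: | IN={} | OUT={e-e}
  B1: | IN={e-e} | OUT={}
  B2: | IN={} | OUT={}
  B3: | IN={} | OUT={}
  B4: | IN={} | OUT={b-e}
  B5: | IN={b-e} | OUT={}
  B6: | IN={} | OUT={}
  B7: | IN={} | OUT={a*b, d*d}
  B8: | IN={} | OUT={b-f}
  B9: | IN={} | OUT={}

Merge at B7: IN[B7] = OUT[B6] = {}
Applying B7's transfer function to that IN value gives OUT[B7] (row B7 above).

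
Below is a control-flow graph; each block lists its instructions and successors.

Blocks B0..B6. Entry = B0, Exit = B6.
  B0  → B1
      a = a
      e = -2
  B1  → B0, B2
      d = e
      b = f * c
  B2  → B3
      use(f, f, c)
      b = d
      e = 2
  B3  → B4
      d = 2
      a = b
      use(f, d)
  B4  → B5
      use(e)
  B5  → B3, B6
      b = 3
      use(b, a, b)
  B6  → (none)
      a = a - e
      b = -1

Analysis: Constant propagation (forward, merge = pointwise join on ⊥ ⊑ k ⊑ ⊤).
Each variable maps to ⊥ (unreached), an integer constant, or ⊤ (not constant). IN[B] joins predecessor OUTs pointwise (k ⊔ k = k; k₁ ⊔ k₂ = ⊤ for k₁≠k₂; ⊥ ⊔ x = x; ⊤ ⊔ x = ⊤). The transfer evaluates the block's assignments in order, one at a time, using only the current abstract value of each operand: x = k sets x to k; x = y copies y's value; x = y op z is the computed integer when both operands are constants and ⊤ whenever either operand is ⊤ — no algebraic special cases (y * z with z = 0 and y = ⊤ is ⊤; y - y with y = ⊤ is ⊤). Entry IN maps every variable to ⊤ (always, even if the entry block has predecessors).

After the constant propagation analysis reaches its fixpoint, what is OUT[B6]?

Per-block solution:
  B0:  IN=(all ⊤)  OUT={e:-2; rest ⊤}
  B1:  IN={e:-2; rest ⊤}  OUT={d:-2, e:-2; rest ⊤}
  B2:  IN={d:-2, e:-2; rest ⊤}  OUT={b:-2, d:-2, e:2; rest ⊤}
  B3:  IN={e:2; rest ⊤}  OUT={d:2, e:2; rest ⊤}
  B4:  IN={d:2, e:2; rest ⊤}  OUT={d:2, e:2; rest ⊤}
  B5:  IN={d:2, e:2; rest ⊤}  OUT={b:3, d:2, e:2; rest ⊤}
  B6:  IN={b:3, d:2, e:2; rest ⊤}  OUT={b:-1, d:2, e:2; rest ⊤}

Merge at B6: IN[B6] = OUT[B5] = {a: ⊤, b: 3, c: ⊤, d: 2, e: 2, f: ⊤}
Applying B6's transfer function to that IN value gives OUT[B6] (row B6 above).

Answer: {a: ⊤, b: -1, c: ⊤, d: 2, e: 2, f: ⊤}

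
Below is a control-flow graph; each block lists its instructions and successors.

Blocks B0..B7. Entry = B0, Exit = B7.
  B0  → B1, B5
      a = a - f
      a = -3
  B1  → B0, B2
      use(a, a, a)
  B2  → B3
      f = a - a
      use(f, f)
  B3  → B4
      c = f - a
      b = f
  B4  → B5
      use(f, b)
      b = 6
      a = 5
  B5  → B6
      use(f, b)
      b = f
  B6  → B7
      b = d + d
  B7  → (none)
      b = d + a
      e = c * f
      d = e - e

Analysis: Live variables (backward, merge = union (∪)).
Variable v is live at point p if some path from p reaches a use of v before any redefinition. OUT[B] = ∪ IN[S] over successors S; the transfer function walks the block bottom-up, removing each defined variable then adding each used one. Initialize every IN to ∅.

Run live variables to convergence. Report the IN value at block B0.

Per-block solution:
  B0:   IN={a, b, c, d, f}   OUT={a, b, c, d, f}
  B1:   IN={a, b, c, d, f}   OUT={a, b, c, d, f}
  B2:   IN={a, d}   OUT={a, d, f}
  B3:   IN={a, d, f}   OUT={b, c, d, f}
  B4:   IN={b, c, d, f}   OUT={a, b, c, d, f}
  B5:   IN={a, b, c, d, f}   OUT={a, c, d, f}
  B6:   IN={a, c, d, f}   OUT={a, c, d, f}
  B7:   IN={a, c, d, f}   OUT={}

Merge at B0: OUT[B0] = IN[B1] ⊔ IN[B5] = {a, b, c, d, f}
Applying B0's transfer function to that OUT value gives IN[B0] (row B0 above).

Answer: {a, b, c, d, f}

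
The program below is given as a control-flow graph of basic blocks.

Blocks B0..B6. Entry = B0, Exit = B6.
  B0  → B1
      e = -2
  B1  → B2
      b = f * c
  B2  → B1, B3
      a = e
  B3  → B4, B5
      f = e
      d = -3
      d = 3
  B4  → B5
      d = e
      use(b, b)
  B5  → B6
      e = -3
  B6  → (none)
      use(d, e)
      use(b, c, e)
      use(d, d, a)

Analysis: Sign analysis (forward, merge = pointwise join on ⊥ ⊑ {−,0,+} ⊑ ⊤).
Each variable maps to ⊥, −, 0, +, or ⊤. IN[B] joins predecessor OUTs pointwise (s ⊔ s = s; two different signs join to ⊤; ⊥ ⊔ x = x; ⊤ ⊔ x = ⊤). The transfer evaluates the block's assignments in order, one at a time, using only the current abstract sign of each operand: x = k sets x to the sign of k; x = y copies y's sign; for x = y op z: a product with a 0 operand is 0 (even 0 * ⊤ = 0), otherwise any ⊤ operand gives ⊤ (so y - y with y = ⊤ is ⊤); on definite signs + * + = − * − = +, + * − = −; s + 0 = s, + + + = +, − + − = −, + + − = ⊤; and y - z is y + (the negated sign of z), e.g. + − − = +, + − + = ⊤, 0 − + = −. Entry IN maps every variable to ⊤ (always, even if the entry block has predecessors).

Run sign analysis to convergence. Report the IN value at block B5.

Converged values:
  B0:   IN=(all ⊤)   OUT={e:-; rest ⊤}
  B1:   IN={e:-; rest ⊤}   OUT={e:-; rest ⊤}
  B2:   IN={e:-; rest ⊤}   OUT={a:-, e:-; rest ⊤}
  B3:   IN={a:-, e:-; rest ⊤}   OUT={a:-, d:+, e:-, f:-; rest ⊤}
  B4:   IN={a:-, d:+, e:-, f:-; rest ⊤}   OUT={a:-, d:-, e:-, f:-; rest ⊤}
  B5:   IN={a:-, e:-, f:-; rest ⊤}   OUT={a:-, e:-, f:-; rest ⊤}
  B6:   IN={a:-, e:-, f:-; rest ⊤}   OUT={a:-, e:-, f:-; rest ⊤}

Merge at B5: IN[B5] = OUT[B3] ⊔ OUT[B4] = {a: -, b: ⊤, c: ⊤, d: ⊤, e: -, f: -}

Answer: {a: -, b: ⊤, c: ⊤, d: ⊤, e: -, f: -}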